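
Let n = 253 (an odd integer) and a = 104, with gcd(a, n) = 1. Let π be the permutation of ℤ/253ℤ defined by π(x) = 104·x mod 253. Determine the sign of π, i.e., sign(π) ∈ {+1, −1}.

+1

Orbit of 3 under x↦104x: [3, 59, 64, 78, 16, 146, 4]… (length divides ord_253(104)).
The orbit structure of x ↦ 104x mod 253: 9 orbits of sizes [55, 55, 55, 55, 11, 11, 5, 5, 1].
Σ(ℓ_i−1) = 253−9 = 244; sign = (−1)^244 = +1.
Via Zolotarev, sign(π_{104}) = (104|253) = +1.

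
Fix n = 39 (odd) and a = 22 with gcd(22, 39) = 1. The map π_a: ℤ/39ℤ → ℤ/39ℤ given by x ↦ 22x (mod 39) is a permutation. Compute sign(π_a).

+1

Trace 22: π^k(22) = [22, 16, 1] for k=0..2.
π_22 has 15 disjoint cycles with lengths [3, 3, 3, 3, 3, 3, 3, 3, 3, 3, 3, 3, 1, 1, 1] on {0,…,38}.
15 cycles on 39: each ℓ→(−1)^(ℓ−1), product (−1)^24 = +1.
Via Zolotarev, sign(π_{22}) = (22|39) = +1.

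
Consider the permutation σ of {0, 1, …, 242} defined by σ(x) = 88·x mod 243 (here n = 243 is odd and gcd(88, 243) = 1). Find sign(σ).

+1

Orbit of 127 under x↦88x: [127, 241, 67, 64, 43, 139, 82]… (length divides ord_243(88)).
11 cycles of lengths [81, 81, 27, 27, 9, 9, 3, 3, 1, 1, 1].
With 11 cycles on 243 points, sign = (−1)^{243−11} = +1.
(88|243)_J = +1 (Zolotarev's lemma cross-check).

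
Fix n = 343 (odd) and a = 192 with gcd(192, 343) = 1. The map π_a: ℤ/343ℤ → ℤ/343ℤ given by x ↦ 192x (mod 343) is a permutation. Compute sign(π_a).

Start at x=54: 54 → 78 → 227 → 23 → 300 → 319 → 194 → … (one orbit).
Cycle type of π: 294 + 42 + 6 + 1; total 4 cycles.
With 4 cycles on 343 points, sign = (−1)^{343−4} = -1.
Zolotarev: (192|343) = -1, matching the cycle-count sign.

-1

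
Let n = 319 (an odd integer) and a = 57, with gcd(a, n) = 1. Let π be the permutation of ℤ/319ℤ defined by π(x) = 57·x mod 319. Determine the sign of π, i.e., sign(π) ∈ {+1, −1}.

-1

Orbit of 291 under x↦57x: [291, 318, 262, 260, 146, 28, 1]… (length divides ord_319(57)).
Cycle lengths of π_57 on ℤ/319ℤ: [10, 10, 10, 10, 10, 10, 10, 10, 10, 10, 10, 10, 10, 10, 10, 10, 10, 10, 10, 10, 10, 10, 10, 10, 10, 10, 10, 10, 10, 2, 2, 2, 2, 2, 2, 2, 2, 2, 2, 2, 2, 2, 2, 1]; 44 cycles in total.
sign(π) = (−1)^{n − #cycles} = (−1)^{319−44} = (−1)^275 = -1.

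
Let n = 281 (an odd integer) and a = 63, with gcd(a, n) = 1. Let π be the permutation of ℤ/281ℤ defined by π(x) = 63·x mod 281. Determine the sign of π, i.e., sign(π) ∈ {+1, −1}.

+1

Trace 163: π^k(163) = [163, 153, 85, 16, 165, 279, 155] for k=0..6.
Cycle lengths of π_63 on ℤ/281ℤ: [35, 35, 35, 35, 35, 35, 35, 35, 1]; 9 cycles in total.
9 cycles on 281: each ℓ→(−1)^(ℓ−1), product (−1)^272 = +1.
The Jacobi symbol (63|281) = +1 (Zolotarev) agrees.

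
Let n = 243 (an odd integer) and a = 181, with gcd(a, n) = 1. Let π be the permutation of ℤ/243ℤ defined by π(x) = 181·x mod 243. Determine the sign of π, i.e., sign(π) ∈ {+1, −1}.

+1

Orbit of 208 under x↦181x: [208, 226, 82, 19, 37, 136, 73]… (length divides ord_243(181)).
Decompose π into cycles: lengths [27, 27, 27, 27, 27, 27, 9, 9, 9, 9, 9, 9, 3, 3, 3, 3, 3, 3, 1, 1, 1, 1, 1, 1, 1, 1, 1] (27 cycles, including the fixed point 0).
sign(π) = (−1)^{n − #cycles} = (−1)^{243−27} = (−1)^216 = +1.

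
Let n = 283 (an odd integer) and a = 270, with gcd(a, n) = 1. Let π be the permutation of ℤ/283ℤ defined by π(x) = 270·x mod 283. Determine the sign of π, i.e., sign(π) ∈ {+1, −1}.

-1

Start at x=39: 39 → 59 → 82 → 66 → 274 → 117 → 177 → … (one orbit).
Decompose π into cycles: lengths [282, 1] (2 cycles, including the fixed point 0).
n − c = 283 − 2 = 281; sign = (−1)^281 = -1.
(270|283)_J = -1 (Zolotarev's lemma cross-check).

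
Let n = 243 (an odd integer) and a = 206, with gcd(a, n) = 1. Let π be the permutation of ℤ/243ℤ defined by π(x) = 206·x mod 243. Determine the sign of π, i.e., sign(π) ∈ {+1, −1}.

-1

Start at x=116: 116 → 82 → 125 → 235 → 53 → 226 → 143 → … (one orbit).
π_206 has 14 disjoint cycles with lengths [54, 54, 54, 18, 18, 18, 6, 6, 6, 2, 2, 2, 2, 1] on {0,…,242}.
14 cycles on 243: each ℓ→(−1)^(ℓ−1), product (−1)^229 = -1.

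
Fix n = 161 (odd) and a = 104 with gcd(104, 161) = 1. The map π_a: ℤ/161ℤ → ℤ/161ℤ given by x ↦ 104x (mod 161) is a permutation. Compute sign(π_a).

-1

Trace 55: π^k(55) = [55, 85, 146, 50, 48, 1, 104] for k=0..6.
π_104 has 12 disjoint cycles with lengths [22, 22, 22, 22, 22, 22, 11, 11, 2, 2, 2, 1] on {0,…,160}.
Σ(ℓ_i−1) = 161−12 = 149; sign = (−1)^149 = -1.
Check: (104/161) = -1 by Zolotarev.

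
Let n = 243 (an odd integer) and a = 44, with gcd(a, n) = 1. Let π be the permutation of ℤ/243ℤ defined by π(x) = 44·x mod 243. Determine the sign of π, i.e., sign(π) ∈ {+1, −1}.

Orbit of 242 under x↦44x: [242, 199, 8, 109, 179, 100, 26]… (length divides ord_243(44)).
14 cycles of lengths [54, 54, 54, 18, 18, 18, 6, 6, 6, 2, 2, 2, 2, 1].
Σ(ℓ_i−1) = 243−14 = 229; sign = (−1)^229 = -1.

-1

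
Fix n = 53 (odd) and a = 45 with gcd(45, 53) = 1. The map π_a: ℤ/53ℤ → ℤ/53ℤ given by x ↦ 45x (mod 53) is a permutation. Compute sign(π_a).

-1

Start at x=48: 48 → 40 → 51 → 16 → 31 → 17 → 23 → … (one orbit).
π_45 has 2 disjoint cycles with lengths [52, 1] on {0,…,52}.
2 cycles on 53: each ℓ→(−1)^(ℓ−1), product (−1)^51 = -1.
The Jacobi symbol (45|53) = -1 (Zolotarev) agrees.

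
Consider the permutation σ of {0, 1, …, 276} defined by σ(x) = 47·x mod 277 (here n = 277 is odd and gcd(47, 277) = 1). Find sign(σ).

Orbit of 48 under x↦47x: [48, 40, 218, 274, 136, 21, 156]… (length divides ord_277(47)).
Cycle type of π: 138×2 + 1; total 3 cycles.
277 − 3 = 274 transpositions; sign(π) = (−1)^274 = +1.
The Jacobi symbol (47|277) = +1 (Zolotarev) agrees.

+1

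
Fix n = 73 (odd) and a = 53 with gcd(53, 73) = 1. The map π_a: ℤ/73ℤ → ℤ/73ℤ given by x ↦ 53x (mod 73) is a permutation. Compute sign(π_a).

Start at x=20: 20 → 38 → 43 → 16 → 45 → 49 → 42 → … (one orbit).
Decompose π into cycles: lengths [72, 1] (2 cycles, including the fixed point 0).
Σ(ℓ_i−1) = 73−2 = 71; sign = (−1)^71 = -1.
Zolotarev: (53|73) = -1, matching the cycle-count sign.

-1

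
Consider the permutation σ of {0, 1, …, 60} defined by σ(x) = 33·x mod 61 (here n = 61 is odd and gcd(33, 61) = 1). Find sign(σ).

Trace 8: π^k(8) = [8, 20, 50, 3, 38, 34, 24] for k=0..6.
Cycle lengths of π_33 on ℤ/61ℤ: [20, 20, 20, 1]; 4 cycles in total.
n − c = 61 − 4 = 57; sign = (−1)^57 = -1.

-1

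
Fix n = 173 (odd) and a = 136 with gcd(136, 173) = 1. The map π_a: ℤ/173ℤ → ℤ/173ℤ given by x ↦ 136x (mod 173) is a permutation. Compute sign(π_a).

Start at x=29: 29 → 138 → 84 → 6 → 124 → 83 → 43 → … (one orbit).
5 cycles of lengths [43, 43, 43, 43, 1].
Σ(ℓ_i−1) = 173−5 = 168; sign = (−1)^168 = +1.
Check: (136/173) = +1 by Zolotarev.

+1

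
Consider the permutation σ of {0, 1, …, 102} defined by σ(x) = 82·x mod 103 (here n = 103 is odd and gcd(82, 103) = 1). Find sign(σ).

Orbit of 98 under x↦82x: [98, 2, 61, 58, 18, 34, 7]… (length divides ord_103(82)).
3 cycles of lengths [51, 51, 1].
With 3 cycles on 103 points, sign = (−1)^{103−3} = +1.
Via Zolotarev, sign(π_{82}) = (82|103) = +1.

+1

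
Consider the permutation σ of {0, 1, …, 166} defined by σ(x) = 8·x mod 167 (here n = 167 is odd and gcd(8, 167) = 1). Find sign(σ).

+1

Start at x=7: 7 → 56 → 114 → 77 → 115 → 85 → 12 → … (one orbit).
Decompose π into cycles: lengths [83, 83, 1] (3 cycles, including the fixed point 0).
n − c = 167 − 3 = 164; sign = (−1)^164 = +1.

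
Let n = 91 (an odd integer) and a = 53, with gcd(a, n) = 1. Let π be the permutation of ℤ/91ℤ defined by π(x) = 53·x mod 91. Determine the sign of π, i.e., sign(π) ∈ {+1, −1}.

+1

Trace 1: π^k(1) = [1, 53, 79] for k=0..2.
The orbit structure of x ↦ 53x mod 91: 39 orbits of sizes [3, 3, 3, 3, 3, 3, 3, 3, 3, 3, 3, 3, 3, 3, 3, 3, 3, 3, 3, 3, 3, 3, 3, 3, 3, 3, 1, 1, 1, 1, 1, 1, 1, 1, 1, 1, 1, 1, 1].
With 39 cycles on 91 points, sign = (−1)^{91−39} = +1.
Zolotarev: (53|91) = +1, matching the cycle-count sign.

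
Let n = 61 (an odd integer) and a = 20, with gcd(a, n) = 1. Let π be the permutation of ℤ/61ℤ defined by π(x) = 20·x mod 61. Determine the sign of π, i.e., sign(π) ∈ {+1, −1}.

+1

Orbit of 1 under x↦20x: [1, 20, 34, 9, 58]… (length divides ord_61(20)).
13 cycles of lengths [5, 5, 5, 5, 5, 5, 5, 5, 5, 5, 5, 5, 1].
sign(π) = (−1)^{n − #cycles} = (−1)^{61−13} = (−1)^48 = +1.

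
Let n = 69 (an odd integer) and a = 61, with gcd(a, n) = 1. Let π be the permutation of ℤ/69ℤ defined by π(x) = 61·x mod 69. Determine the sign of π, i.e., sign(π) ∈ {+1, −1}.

Start at x=4: 4 → 37 → 49 → 22 → 31 → 28 → 52 → … (one orbit).
6 cycles of lengths [22, 22, 22, 1, 1, 1].
n − c = 69 − 6 = 63; sign = (−1)^63 = -1.

-1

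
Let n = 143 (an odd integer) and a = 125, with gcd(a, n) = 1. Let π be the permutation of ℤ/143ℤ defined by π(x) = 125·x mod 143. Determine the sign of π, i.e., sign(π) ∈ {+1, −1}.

-1

Orbit of 86 under x↦125x: [86, 25, 122, 92, 60, 64, 135]… (length divides ord_143(125)).
Cycle lengths of π_125 on ℤ/143ℤ: [20, 20, 20, 20, 20, 20, 5, 5, 4, 4, 4, 1]; 12 cycles in total.
Σ(ℓ_i−1) = 143−12 = 131; sign = (−1)^131 = -1.
Check: (125/143) = -1 by Zolotarev.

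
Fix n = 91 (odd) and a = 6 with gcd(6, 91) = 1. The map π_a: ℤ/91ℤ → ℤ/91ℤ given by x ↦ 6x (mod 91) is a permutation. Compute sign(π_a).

Start at x=34: 34 → 22 → 41 → 64 → 20 → 29 → 83 → … (one orbit).
The orbit structure of x ↦ 6x mod 91: 11 orbits of sizes [12, 12, 12, 12, 12, 12, 12, 2, 2, 2, 1].
With 11 cycles on 91 points, sign = (−1)^{91−11} = +1.

+1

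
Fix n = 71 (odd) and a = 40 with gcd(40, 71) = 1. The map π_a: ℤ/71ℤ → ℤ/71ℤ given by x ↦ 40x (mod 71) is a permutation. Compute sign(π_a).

+1

Trace 18: π^k(18) = [18, 10, 45, 25, 6, 27, 15] for k=0..6.
3 cycles of lengths [35, 35, 1].
3 cycles on 71: each ℓ→(−1)^(ℓ−1), product (−1)^68 = +1.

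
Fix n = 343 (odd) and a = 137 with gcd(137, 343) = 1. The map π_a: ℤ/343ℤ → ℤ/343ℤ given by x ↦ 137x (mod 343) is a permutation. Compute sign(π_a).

+1

Orbit of 303 under x↦137x: [303, 8, 67, 261, 85, 326, 72]… (length divides ord_343(137)).
Cycle lengths of π_137 on ℤ/343ℤ: [147, 147, 21, 21, 3, 3, 1]; 7 cycles in total.
With 7 cycles on 343 points, sign = (−1)^{343−7} = +1.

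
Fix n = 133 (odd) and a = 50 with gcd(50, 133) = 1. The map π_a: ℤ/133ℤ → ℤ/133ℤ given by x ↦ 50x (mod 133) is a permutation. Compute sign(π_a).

Orbit of 1 under x↦50x: [1, 50, 106, 113, 64, 8]… (length divides ord_133(50)).
Decompose π into cycles: lengths [6, 6, 6, 6, 6, 6, 6, 6, 6, 6, 6, 6, 6, 6, 6, 6, 6, 6, 6, 6, 6, 1, 1, 1, 1, 1, 1, 1] (28 cycles, including the fixed point 0).
133 − 28 = 105 transpositions; sign(π) = (−1)^105 = -1.
(50|133)_J = -1 (Zolotarev's lemma cross-check).

-1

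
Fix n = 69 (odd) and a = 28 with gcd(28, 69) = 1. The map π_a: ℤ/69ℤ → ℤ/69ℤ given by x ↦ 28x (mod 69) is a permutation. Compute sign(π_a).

-1

Trace 43: π^k(43) = [43, 31, 40, 16, 34, 55, 22] for k=0..6.
Decompose π into cycles: lengths [22, 22, 22, 1, 1, 1] (6 cycles, including the fixed point 0).
69 − 6 = 63 transpositions; sign(π) = (−1)^63 = -1.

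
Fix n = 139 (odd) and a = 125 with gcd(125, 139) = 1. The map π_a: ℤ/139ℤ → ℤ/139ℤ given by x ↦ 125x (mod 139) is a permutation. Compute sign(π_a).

+1

Start at x=34: 34 → 80 → 131 → 112 → 100 → 129 → 1 → … (one orbit).
π_125 has 7 disjoint cycles with lengths [23, 23, 23, 23, 23, 23, 1] on {0,…,138}.
sign(π) = (−1)^{n − #cycles} = (−1)^{139−7} = (−1)^132 = +1.
Check: (125/139) = +1 by Zolotarev.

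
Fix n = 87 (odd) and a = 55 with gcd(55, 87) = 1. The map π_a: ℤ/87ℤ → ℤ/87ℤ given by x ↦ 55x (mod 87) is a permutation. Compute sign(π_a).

Orbit of 55 under x↦55x: [55, 67, 31, 52, 76, 4, 46]… (length divides ord_87(55)).
Cycle lengths of π_55 on ℤ/87ℤ: [28, 28, 28, 1, 1, 1]; 6 cycles in total.
sign(π) = (−1)^{n − #cycles} = (−1)^{87−6} = (−1)^81 = -1.
(55|87)_J = -1 (Zolotarev's lemma cross-check).

-1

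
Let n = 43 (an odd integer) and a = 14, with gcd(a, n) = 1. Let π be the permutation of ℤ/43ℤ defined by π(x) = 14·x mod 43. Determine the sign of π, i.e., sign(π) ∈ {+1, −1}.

Start at x=10: 10 → 11 → 25 → 6 → 41 → 15 → 38 → … (one orbit).
Cycle lengths of π_14 on ℤ/43ℤ: [21, 21, 1]; 3 cycles in total.
n − c = 43 − 3 = 40; sign = (−1)^40 = +1.

+1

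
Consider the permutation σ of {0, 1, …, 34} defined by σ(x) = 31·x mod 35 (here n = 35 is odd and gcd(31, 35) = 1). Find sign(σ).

-1

Orbit of 6 under x↦31x: [6, 11, 26, 1, 31, 16]… (length divides ord_35(31)).
The orbit structure of x ↦ 31x mod 35: 10 orbits of sizes [6, 6, 6, 6, 6, 1, 1, 1, 1, 1].
n − c = 35 − 10 = 25; sign = (−1)^25 = -1.
Check: (31/35) = -1 by Zolotarev.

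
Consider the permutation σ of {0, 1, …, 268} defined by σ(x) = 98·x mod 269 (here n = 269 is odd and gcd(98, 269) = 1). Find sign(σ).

-1

Start at x=170: 170 → 251 → 119 → 95 → 164 → 201 → 61 → … (one orbit).
2 cycles of lengths [268, 1].
269 − 2 = 267 transpositions; sign(π) = (−1)^267 = -1.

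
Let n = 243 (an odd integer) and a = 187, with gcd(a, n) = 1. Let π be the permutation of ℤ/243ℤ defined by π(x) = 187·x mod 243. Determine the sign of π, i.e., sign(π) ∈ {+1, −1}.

+1

Orbit of 52 under x↦187x: [52, 4, 19, 151, 49, 172, 88]… (length divides ord_243(187)).
Decompose π into cycles: lengths [81, 81, 27, 27, 9, 9, 3, 3, 1, 1, 1] (11 cycles, including the fixed point 0).
11 cycles on 243: each ℓ→(−1)^(ℓ−1), product (−1)^232 = +1.
Check: (187/243) = +1 by Zolotarev.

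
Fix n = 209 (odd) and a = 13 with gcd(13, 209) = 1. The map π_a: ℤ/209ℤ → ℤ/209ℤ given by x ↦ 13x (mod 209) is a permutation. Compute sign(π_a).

Orbit of 199 under x↦13x: [199, 79, 191, 184, 93, 164, 42]… (length divides ord_209(13)).
π_13 has 5 disjoint cycles with lengths [90, 90, 18, 10, 1] on {0,…,208}.
Σ(ℓ_i−1) = 209−5 = 204; sign = (−1)^204 = +1.
Zolotarev: (13|209) = +1, matching the cycle-count sign.

+1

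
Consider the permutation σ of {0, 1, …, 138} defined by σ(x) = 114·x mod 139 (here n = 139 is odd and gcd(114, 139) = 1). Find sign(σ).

-1

Trace 68: π^k(68) = [68, 107, 105, 16, 17, 131, 61] for k=0..6.
The orbit structure of x ↦ 114x mod 139: 2 orbits of sizes [138, 1].
2 cycles on 139: each ℓ→(−1)^(ℓ−1), product (−1)^137 = -1.
Check: (114/139) = -1 by Zolotarev.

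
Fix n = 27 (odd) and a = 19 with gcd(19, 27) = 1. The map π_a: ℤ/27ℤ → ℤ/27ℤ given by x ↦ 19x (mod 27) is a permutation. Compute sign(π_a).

+1

Trace 19: π^k(19) = [19, 10, 1] for k=0..2.
Cycle type of π: 3×6 + 1×9; total 15 cycles.
sign(π) = (−1)^{n − #cycles} = (−1)^{27−15} = (−1)^12 = +1.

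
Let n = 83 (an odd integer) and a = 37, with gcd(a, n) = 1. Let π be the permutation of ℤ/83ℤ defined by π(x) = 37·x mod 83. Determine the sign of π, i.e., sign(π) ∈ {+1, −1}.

+1

Trace 26: π^k(26) = [26, 49, 70, 17, 48, 33, 59] for k=0..6.
π_37 has 3 disjoint cycles with lengths [41, 41, 1] on {0,…,82}.
83 − 3 = 80 transpositions; sign(π) = (−1)^80 = +1.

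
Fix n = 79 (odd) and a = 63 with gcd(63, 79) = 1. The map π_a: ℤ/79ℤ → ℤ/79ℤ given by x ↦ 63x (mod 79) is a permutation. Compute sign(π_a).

-1

Start at x=73: 73 → 17 → 44 → 7 → 46 → 54 → 5 → … (one orbit).
Cycle lengths of π_63 on ℤ/79ℤ: [78, 1]; 2 cycles in total.
79 − 2 = 77 transpositions; sign(π) = (−1)^77 = -1.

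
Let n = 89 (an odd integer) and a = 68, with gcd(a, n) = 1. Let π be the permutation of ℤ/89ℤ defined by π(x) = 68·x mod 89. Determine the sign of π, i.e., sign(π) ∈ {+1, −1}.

+1

Trace 72: π^k(72) = [72, 1, 68, 85, 84, 16, 20] for k=0..6.
Cycle lengths of π_68 on ℤ/89ℤ: [44, 44, 1]; 3 cycles in total.
89 − 3 = 86 transpositions; sign(π) = (−1)^86 = +1.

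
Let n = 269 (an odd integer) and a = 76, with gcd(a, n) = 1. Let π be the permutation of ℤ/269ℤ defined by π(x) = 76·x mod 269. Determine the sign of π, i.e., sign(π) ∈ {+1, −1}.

Trace 147: π^k(147) = [147, 143, 108, 138, 266, 41, 157] for k=0..6.
The orbit structure of x ↦ 76x mod 269: 2 orbits of sizes [268, 1].
sign(π) = (−1)^{n − #cycles} = (−1)^{269−2} = (−1)^267 = -1.

-1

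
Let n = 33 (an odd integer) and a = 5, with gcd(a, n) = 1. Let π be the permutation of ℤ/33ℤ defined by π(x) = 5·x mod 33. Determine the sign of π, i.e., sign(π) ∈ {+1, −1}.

-1

Orbit of 23 under x↦5x: [23, 16, 14, 4, 20, 1, 5]… (length divides ord_33(5)).
π_5 has 6 disjoint cycles with lengths [10, 10, 5, 5, 2, 1] on {0,…,32}.
6 cycles on 33: each ℓ→(−1)^(ℓ−1), product (−1)^27 = -1.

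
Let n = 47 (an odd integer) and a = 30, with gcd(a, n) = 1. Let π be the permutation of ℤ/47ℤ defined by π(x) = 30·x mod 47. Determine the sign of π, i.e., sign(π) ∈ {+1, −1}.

Start at x=14: 14 → 44 → 4 → 26 → 28 → 41 → 8 → … (one orbit).
2 cycles of lengths [46, 1].
Σ(ℓ_i−1) = 47−2 = 45; sign = (−1)^45 = -1.

-1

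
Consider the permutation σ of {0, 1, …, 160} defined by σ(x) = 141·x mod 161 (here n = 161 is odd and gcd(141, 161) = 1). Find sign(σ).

+1

Trace 50: π^k(50) = [50, 127, 36, 85, 71, 29, 64] for k=0..6.
Decompose π into cycles: lengths [11, 11, 11, 11, 11, 11, 11, 11, 11, 11, 11, 11, 11, 11, 1, 1, 1, 1, 1, 1, 1] (21 cycles, including the fixed point 0).
With 21 cycles on 161 points, sign = (−1)^{161−21} = +1.
(141|161)_J = +1 (Zolotarev's lemma cross-check).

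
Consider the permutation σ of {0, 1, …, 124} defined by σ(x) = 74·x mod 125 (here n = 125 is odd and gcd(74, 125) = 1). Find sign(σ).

Orbit of 74 under x↦74x: [74, 101, 99, 76, 124, 51, 24]… (length divides ord_125(74)).
Cycle type of π: 10×10 + 2×12 + 1; total 23 cycles.
n − c = 125 − 23 = 102; sign = (−1)^102 = +1.
Check: (74/125) = +1 by Zolotarev.

+1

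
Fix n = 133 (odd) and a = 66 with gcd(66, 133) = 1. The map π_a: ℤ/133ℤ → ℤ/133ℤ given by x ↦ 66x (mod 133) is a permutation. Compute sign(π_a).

-1

Orbit of 64 under x↦66x: [64, 101, 16, 125, 4, 131, 1]… (length divides ord_133(66)).
10 cycles of lengths [18, 18, 18, 18, 18, 18, 9, 9, 6, 1].
133 − 10 = 123 transpositions; sign(π) = (−1)^123 = -1.
Check: (66/133) = -1 by Zolotarev.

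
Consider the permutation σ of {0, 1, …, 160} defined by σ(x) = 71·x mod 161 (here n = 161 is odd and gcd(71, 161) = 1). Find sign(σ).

Trace 71: π^k(71) = [71, 50, 8, 85, 78, 64, 36] for k=0..6.
The orbit structure of x ↦ 71x mod 161: 21 orbits of sizes [11, 11, 11, 11, 11, 11, 11, 11, 11, 11, 11, 11, 11, 11, 1, 1, 1, 1, 1, 1, 1].
161 − 21 = 140 transpositions; sign(π) = (−1)^140 = +1.
Check: (71/161) = +1 by Zolotarev.

+1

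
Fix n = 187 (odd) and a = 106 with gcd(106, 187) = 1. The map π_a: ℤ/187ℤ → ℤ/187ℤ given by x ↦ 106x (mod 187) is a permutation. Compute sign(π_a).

-1

Start at x=1: 1 → 106 → 16 → 13 → 69 → 21 → 169 → … (one orbit).
π_106 has 14 disjoint cycles with lengths [20, 20, 20, 20, 20, 20, 20, 20, 10, 4, 4, 4, 4, 1] on {0,…,186}.
Σ(ℓ_i−1) = 187−14 = 173; sign = (−1)^173 = -1.
Zolotarev: (106|187) = -1, matching the cycle-count sign.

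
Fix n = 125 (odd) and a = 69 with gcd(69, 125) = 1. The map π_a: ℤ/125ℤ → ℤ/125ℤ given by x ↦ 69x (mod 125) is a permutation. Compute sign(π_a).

+1

Trace 81: π^k(81) = [81, 89, 16, 104, 51, 19, 61] for k=0..6.
7 cycles of lengths [50, 50, 10, 10, 2, 2, 1].
Σ(ℓ_i−1) = 125−7 = 118; sign = (−1)^118 = +1.
Zolotarev: (69|125) = +1, matching the cycle-count sign.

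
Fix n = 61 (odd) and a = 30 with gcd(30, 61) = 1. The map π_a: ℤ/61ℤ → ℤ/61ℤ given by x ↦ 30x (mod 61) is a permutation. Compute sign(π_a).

-1

Orbit of 22 under x↦30x: [22, 50, 36, 43, 9, 26, 48]… (length divides ord_61(30)).
The orbit structure of x ↦ 30x mod 61: 2 orbits of sizes [60, 1].
n − c = 61 − 2 = 59; sign = (−1)^59 = -1.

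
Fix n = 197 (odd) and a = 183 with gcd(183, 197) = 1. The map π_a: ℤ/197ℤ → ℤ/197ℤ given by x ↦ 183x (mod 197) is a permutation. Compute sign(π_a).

-1

Orbit of 183 under x↦183x: [183, 196, 14, 1]… (length divides ord_197(183)).
π_183 has 50 disjoint cycles with lengths [4, 4, 4, 4, 4, 4, 4, 4, 4, 4, 4, 4, 4, 4, 4, 4, 4, 4, 4, 4, 4, 4, 4, 4, 4, 4, 4, 4, 4, 4, 4, 4, 4, 4, 4, 4, 4, 4, 4, 4, 4, 4, 4, 4, 4, 4, 4, 4, 4, 1] on {0,…,196}.
Σ(ℓ_i−1) = 197−50 = 147; sign = (−1)^147 = -1.
The Jacobi symbol (183|197) = -1 (Zolotarev) agrees.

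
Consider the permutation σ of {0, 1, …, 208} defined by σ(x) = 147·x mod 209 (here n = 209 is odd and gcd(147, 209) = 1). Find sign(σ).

-1

Trace 180: π^k(180) = [180, 126, 130, 91, 1, 147, 82] for k=0..6.
6 cycles of lengths [90, 90, 18, 5, 5, 1].
Σ(ℓ_i−1) = 209−6 = 203; sign = (−1)^203 = -1.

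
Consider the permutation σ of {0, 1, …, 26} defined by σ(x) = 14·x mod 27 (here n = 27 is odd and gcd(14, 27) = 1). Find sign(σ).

Orbit of 8 under x↦14x: [8, 4, 2, 1, 14, 7, 17]… (length divides ord_27(14)).
The orbit structure of x ↦ 14x mod 27: 4 orbits of sizes [18, 6, 2, 1].
With 4 cycles on 27 points, sign = (−1)^{27−4} = -1.
The Jacobi symbol (14|27) = -1 (Zolotarev) agrees.

-1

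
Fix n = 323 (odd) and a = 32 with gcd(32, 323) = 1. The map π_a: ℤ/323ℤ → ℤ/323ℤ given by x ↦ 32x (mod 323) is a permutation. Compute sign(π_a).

-1

Start at x=220: 220 → 257 → 149 → 246 → 120 → 287 → 140 → … (one orbit).
Decompose π into cycles: lengths [72, 72, 72, 72, 18, 8, 8, 1] (8 cycles, including the fixed point 0).
n − c = 323 − 8 = 315; sign = (−1)^315 = -1.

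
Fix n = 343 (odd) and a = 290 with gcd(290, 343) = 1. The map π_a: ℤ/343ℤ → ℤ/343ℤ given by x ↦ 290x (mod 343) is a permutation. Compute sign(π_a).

-1

Trace 114: π^k(114) = [114, 132, 207, 5, 78, 325, 268] for k=0..6.
The orbit structure of x ↦ 290x mod 343: 4 orbits of sizes [294, 42, 6, 1].
343 − 4 = 339 transpositions; sign(π) = (−1)^339 = -1.
Check: (290/343) = -1 by Zolotarev.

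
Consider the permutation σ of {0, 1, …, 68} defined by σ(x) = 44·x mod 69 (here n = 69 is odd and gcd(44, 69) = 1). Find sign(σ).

Orbit of 65 under x↦44x: [65, 31, 53, 55, 5, 13, 20]… (length divides ord_69(44)).
Decompose π into cycles: lengths [22, 22, 22, 2, 1] (5 cycles, including the fixed point 0).
Σ(ℓ_i−1) = 69−5 = 64; sign = (−1)^64 = +1.
Check: (44/69) = +1 by Zolotarev.

+1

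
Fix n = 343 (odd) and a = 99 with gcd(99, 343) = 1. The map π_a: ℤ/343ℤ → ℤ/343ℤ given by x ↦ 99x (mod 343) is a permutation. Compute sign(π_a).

Orbit of 99 under x↦99x: [99, 197, 295, 50, 148, 246, 1]… (length divides ord_343(99)).
Cycle lengths of π_99 on ℤ/343ℤ: [7, 7, 7, 7, 7, 7, 7, 7, 7, 7, 7, 7, 7, 7, 7, 7, 7, 7, 7, 7, 7, 7, 7, 7, 7, 7, 7, 7, 7, 7, 7, 7, 7, 7, 7, 7, 7, 7, 7, 7, 7, 7, 1, 1, 1, 1, 1, 1, 1, 1, 1, 1, 1, 1, 1, 1, 1, 1, 1, 1, 1, 1, 1, 1, 1, 1, 1, 1, 1, 1, 1, 1, 1, 1, 1, 1, 1, 1, 1, 1, 1, 1, 1, 1, 1, 1, 1, 1, 1, 1, 1]; 91 cycles in total.
With 91 cycles on 343 points, sign = (−1)^{343−91} = +1.
Via Zolotarev, sign(π_{99}) = (99|343) = +1.

+1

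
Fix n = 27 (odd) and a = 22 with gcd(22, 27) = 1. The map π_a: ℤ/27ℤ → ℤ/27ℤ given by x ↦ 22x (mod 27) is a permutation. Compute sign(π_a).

+1

Start at x=25: 25 → 10 → 4 → 7 → 19 → 13 → 16 → … (one orbit).
The orbit structure of x ↦ 22x mod 27: 7 orbits of sizes [9, 9, 3, 3, 1, 1, 1].
7 cycles on 27: each ℓ→(−1)^(ℓ−1), product (−1)^20 = +1.
The Jacobi symbol (22|27) = +1 (Zolotarev) agrees.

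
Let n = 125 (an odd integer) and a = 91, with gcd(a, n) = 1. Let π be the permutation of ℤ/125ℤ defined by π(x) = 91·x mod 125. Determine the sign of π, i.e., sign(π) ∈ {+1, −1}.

+1

Start at x=6: 6 → 46 → 61 → 51 → 16 → 81 → 121 → … (one orbit).
Cycle lengths of π_91 on ℤ/125ℤ: [25, 25, 25, 25, 5, 5, 5, 5, 1, 1, 1, 1, 1]; 13 cycles in total.
With 13 cycles on 125 points, sign = (−1)^{125−13} = +1.
Zolotarev: (91|125) = +1, matching the cycle-count sign.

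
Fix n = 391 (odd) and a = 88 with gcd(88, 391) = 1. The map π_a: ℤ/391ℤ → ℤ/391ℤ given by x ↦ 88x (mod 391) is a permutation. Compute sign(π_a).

+1

Trace 49: π^k(49) = [49, 11, 186, 337, 331, 194, 259] for k=0..6.
Decompose π into cycles: lengths [176, 176, 22, 16, 1] (5 cycles, including the fixed point 0).
sign(π) = (−1)^{n − #cycles} = (−1)^{391−5} = (−1)^386 = +1.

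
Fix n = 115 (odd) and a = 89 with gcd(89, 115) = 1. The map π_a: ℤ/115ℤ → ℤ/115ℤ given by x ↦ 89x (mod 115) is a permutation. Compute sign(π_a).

Orbit of 81 under x↦89x: [81, 79, 16, 44, 6, 74, 31]… (length divides ord_115(89)).
Cycle type of π: 22×5 + 2×2 + 1; total 8 cycles.
8 cycles on 115: each ℓ→(−1)^(ℓ−1), product (−1)^107 = -1.
(89|115)_J = -1 (Zolotarev's lemma cross-check).

-1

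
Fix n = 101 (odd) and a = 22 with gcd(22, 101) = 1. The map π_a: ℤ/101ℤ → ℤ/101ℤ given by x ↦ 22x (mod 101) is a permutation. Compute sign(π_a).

Trace 9: π^k(9) = [9, 97, 13, 84, 30, 54, 77] for k=0..6.
Cycle type of π: 50×2 + 1; total 3 cycles.
With 3 cycles on 101 points, sign = (−1)^{101−3} = +1.

+1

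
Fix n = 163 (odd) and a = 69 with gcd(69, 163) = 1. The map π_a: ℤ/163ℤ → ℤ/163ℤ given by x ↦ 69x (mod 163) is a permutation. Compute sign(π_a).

Orbit of 87 under x↦69x: [87, 135, 24, 26, 1, 69, 34]… (length divides ord_163(69)).
Cycle lengths of π_69 on ℤ/163ℤ: [81, 81, 1]; 3 cycles in total.
163 − 3 = 160 transpositions; sign(π) = (−1)^160 = +1.

+1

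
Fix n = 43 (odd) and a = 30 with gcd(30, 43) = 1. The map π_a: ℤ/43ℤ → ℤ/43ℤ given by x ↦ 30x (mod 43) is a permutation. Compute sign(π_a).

Trace 13: π^k(13) = [13, 3, 4, 34, 31, 27, 36] for k=0..6.
2 cycles of lengths [42, 1].
With 2 cycles on 43 points, sign = (−1)^{43−2} = -1.
Check: (30/43) = -1 by Zolotarev.

-1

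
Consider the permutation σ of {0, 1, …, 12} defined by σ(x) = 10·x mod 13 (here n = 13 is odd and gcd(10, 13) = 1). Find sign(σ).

+1

Trace 3: π^k(3) = [3, 4, 1, 10, 9, 12] for k=0..5.
The orbit structure of x ↦ 10x mod 13: 3 orbits of sizes [6, 6, 1].
3 cycles on 13: each ℓ→(−1)^(ℓ−1), product (−1)^10 = +1.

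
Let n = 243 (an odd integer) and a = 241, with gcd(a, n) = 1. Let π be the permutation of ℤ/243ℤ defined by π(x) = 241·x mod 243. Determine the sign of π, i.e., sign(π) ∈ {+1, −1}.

+1

Orbit of 238 under x↦241x: [238, 10, 223, 40, 163, 160, 166]… (length divides ord_243(241)).
Cycle lengths of π_241 on ℤ/243ℤ: [81, 81, 27, 27, 9, 9, 3, 3, 1, 1, 1]; 11 cycles in total.
243 − 11 = 232 transpositions; sign(π) = (−1)^232 = +1.
(241|243)_J = +1 (Zolotarev's lemma cross-check).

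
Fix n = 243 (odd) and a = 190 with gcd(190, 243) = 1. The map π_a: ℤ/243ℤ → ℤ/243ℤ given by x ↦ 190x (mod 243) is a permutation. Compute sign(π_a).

Trace 1: π^k(1) = [1, 190, 136, 82, 28, 217, 163] for k=0..6.
π_190 has 63 disjoint cycles with lengths [9, 9, 9, 9, 9, 9, 9, 9, 9, 9, 9, 9, 9, 9, 9, 9, 9, 9, 3, 3, 3, 3, 3, 3, 3, 3, 3, 3, 3, 3, 3, 3, 3, 3, 3, 3, 1, 1, 1, 1, 1, 1, 1, 1, 1, 1, 1, 1, 1, 1, 1, 1, 1, 1, 1, 1, 1, 1, 1, 1, 1, 1, 1] on {0,…,242}.
sign(π) = (−1)^{n − #cycles} = (−1)^{243−63} = (−1)^180 = +1.
Zolotarev: (190|243) = +1, matching the cycle-count sign.

+1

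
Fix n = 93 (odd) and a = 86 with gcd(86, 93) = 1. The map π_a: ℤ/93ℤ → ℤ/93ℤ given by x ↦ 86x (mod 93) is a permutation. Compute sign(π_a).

+1

Trace 67: π^k(67) = [67, 89, 28, 83, 70, 68, 82] for k=0..6.
The orbit structure of x ↦ 86x mod 93: 5 orbits of sizes [30, 30, 30, 2, 1].
With 5 cycles on 93 points, sign = (−1)^{93−5} = +1.
The Jacobi symbol (86|93) = +1 (Zolotarev) agrees.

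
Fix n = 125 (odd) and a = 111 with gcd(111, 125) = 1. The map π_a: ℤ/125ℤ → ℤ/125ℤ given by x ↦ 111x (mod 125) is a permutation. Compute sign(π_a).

+1

Start at x=96: 96 → 31 → 66 → 76 → 61 → 21 → 81 → … (one orbit).
Decompose π into cycles: lengths [25, 25, 25, 25, 5, 5, 5, 5, 1, 1, 1, 1, 1] (13 cycles, including the fixed point 0).
125 − 13 = 112 transpositions; sign(π) = (−1)^112 = +1.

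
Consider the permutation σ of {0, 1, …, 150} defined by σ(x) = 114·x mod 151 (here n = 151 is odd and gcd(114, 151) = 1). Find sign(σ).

-1

Orbit of 101 under x↦114x: [101, 38, 104, 78, 134, 25, 132]… (length divides ord_151(114)).
2 cycles of lengths [150, 1].
2 cycles on 151: each ℓ→(−1)^(ℓ−1), product (−1)^149 = -1.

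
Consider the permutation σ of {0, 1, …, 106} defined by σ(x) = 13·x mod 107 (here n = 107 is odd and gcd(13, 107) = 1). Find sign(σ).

+1

Trace 81: π^k(81) = [81, 90, 100, 16, 101, 29, 56] for k=0..6.
Cycle lengths of π_13 on ℤ/107ℤ: [53, 53, 1]; 3 cycles in total.
n − c = 107 − 3 = 104; sign = (−1)^104 = +1.
Check: (13/107) = +1 by Zolotarev.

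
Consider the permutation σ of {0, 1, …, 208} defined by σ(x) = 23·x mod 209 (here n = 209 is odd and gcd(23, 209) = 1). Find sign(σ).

Start at x=1: 1 → 23 → 111 → 45 → 199 → 188 → 144 → … (one orbit).
Cycle type of π: 9×22 + 1×11; total 33 cycles.
sign(π) = (−1)^{n − #cycles} = (−1)^{209−33} = (−1)^176 = +1.

+1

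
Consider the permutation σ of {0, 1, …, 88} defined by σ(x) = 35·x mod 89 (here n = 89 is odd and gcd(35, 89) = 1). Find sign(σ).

Start at x=13: 13 → 10 → 83 → 57 → 37 → 49 → 24 → … (one orbit).
Cycle type of π: 88 + 1; total 2 cycles.
2 cycles on 89: each ℓ→(−1)^(ℓ−1), product (−1)^87 = -1.
(35|89)_J = -1 (Zolotarev's lemma cross-check).

-1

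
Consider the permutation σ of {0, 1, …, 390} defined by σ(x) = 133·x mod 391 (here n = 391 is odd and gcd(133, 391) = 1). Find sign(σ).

Orbit of 108 under x↦133x: [108, 288, 377, 93, 248, 140, 243]… (length divides ord_391(133)).
Cycle lengths of π_133 on ℤ/391ℤ: [176, 176, 16, 11, 11, 1]; 6 cycles in total.
Σ(ℓ_i−1) = 391−6 = 385; sign = (−1)^385 = -1.

-1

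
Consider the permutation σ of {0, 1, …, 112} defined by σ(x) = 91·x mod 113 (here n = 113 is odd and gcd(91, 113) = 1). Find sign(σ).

+1

Start at x=69: 69 → 64 → 61 → 14 → 31 → 109 → 88 → … (one orbit).
Cycle lengths of π_91 on ℤ/113ℤ: [56, 56, 1]; 3 cycles in total.
n − c = 113 − 3 = 110; sign = (−1)^110 = +1.
Via Zolotarev, sign(π_{91}) = (91|113) = +1.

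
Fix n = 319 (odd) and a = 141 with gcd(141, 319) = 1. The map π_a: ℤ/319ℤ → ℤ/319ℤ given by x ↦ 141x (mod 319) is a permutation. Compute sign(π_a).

Trace 1: π^k(1) = [1, 141, 103, 168, 82, 78, 152] for k=0..6.
15 cycles of lengths [35, 35, 35, 35, 35, 35, 35, 35, 7, 7, 7, 7, 5, 5, 1].
319 − 15 = 304 transpositions; sign(π) = (−1)^304 = +1.
Via Zolotarev, sign(π_{141}) = (141|319) = +1.

+1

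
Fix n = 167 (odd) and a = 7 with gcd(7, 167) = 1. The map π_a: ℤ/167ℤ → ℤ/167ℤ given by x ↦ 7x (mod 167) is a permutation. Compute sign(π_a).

+1

Orbit of 144 under x↦7x: [144, 6, 42, 127, 54, 44, 141]… (length divides ord_167(7)).
π_7 has 3 disjoint cycles with lengths [83, 83, 1] on {0,…,166}.
sign(π) = (−1)^{n − #cycles} = (−1)^{167−3} = (−1)^164 = +1.
Via Zolotarev, sign(π_{7}) = (7|167) = +1.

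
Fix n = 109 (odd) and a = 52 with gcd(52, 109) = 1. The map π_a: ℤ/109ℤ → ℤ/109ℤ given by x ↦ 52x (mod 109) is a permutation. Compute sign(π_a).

-1

Trace 17: π^k(17) = [17, 12, 79, 75, 85, 60, 68] for k=0..6.
The orbit structure of x ↦ 52x mod 109: 2 orbits of sizes [108, 1].
n − c = 109 − 2 = 107; sign = (−1)^107 = -1.
The Jacobi symbol (52|109) = -1 (Zolotarev) agrees.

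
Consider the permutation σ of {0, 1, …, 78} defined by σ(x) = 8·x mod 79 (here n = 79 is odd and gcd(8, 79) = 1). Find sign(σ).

+1

Trace 65: π^k(65) = [65, 46, 52, 21, 10, 1, 8] for k=0..6.
Cycle type of π: 13×6 + 1; total 7 cycles.
79 − 7 = 72 transpositions; sign(π) = (−1)^72 = +1.
(8|79)_J = +1 (Zolotarev's lemma cross-check).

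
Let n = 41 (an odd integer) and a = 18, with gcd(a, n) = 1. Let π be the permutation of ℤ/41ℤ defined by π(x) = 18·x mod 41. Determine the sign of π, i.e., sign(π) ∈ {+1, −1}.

+1

Trace 16: π^k(16) = [16, 1, 18, 37, 10] for k=0..4.
9 cycles of lengths [5, 5, 5, 5, 5, 5, 5, 5, 1].
41 − 9 = 32 transpositions; sign(π) = (−1)^32 = +1.
Check: (18/41) = +1 by Zolotarev.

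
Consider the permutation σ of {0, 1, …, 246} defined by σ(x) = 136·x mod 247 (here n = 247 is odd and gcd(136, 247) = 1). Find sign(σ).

+1

Start at x=144: 144 → 71 → 23 → 164 → 74 → 184 → 77 → … (one orbit).
Cycle type of π: 36×6 + 18 + 12 + 1; total 9 cycles.
247 − 9 = 238 transpositions; sign(π) = (−1)^238 = +1.
Via Zolotarev, sign(π_{136}) = (136|247) = +1.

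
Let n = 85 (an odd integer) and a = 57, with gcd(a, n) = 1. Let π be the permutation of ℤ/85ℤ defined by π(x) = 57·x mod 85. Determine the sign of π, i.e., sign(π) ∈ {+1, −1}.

+1

Trace 21: π^k(21) = [21, 7, 59, 48, 16, 62, 49] for k=0..6.
Cycle type of π: 16×5 + 4 + 1; total 7 cycles.
Σ(ℓ_i−1) = 85−7 = 78; sign = (−1)^78 = +1.
Via Zolotarev, sign(π_{57}) = (57|85) = +1.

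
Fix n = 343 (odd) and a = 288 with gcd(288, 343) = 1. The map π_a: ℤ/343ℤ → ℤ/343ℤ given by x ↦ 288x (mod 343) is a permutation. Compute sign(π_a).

Trace 15: π^k(15) = [15, 204, 99, 43, 36, 78, 169] for k=0..6.
19 cycles of lengths [49, 49, 49, 49, 49, 49, 7, 7, 7, 7, 7, 7, 1, 1, 1, 1, 1, 1, 1].
With 19 cycles on 343 points, sign = (−1)^{343−19} = +1.

+1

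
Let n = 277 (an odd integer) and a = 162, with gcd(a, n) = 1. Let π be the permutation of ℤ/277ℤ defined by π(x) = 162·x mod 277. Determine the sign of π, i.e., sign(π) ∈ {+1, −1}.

-1

Start at x=113: 113 → 24 → 10 → 235 → 121 → 212 → 273 → … (one orbit).
Decompose π into cycles: lengths [276, 1] (2 cycles, including the fixed point 0).
Σ(ℓ_i−1) = 277−2 = 275; sign = (−1)^275 = -1.
The Jacobi symbol (162|277) = -1 (Zolotarev) agrees.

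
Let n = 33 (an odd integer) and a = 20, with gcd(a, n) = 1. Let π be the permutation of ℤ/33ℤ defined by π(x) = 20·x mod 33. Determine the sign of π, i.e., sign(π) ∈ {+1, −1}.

Orbit of 14 under x↦20x: [14, 16, 23, 31, 26, 25, 5]… (length divides ord_33(20)).
π_20 has 6 disjoint cycles with lengths [10, 10, 5, 5, 2, 1] on {0,…,32}.
33 − 6 = 27 transpositions; sign(π) = (−1)^27 = -1.

-1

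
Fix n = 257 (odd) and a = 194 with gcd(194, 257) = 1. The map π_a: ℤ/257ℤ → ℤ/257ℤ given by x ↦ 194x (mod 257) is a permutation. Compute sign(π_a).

Orbit of 177 under x↦194x: [177, 157, 132, 165, 142, 49, 254]… (length divides ord_257(194)).
Cycle type of π: 256 + 1; total 2 cycles.
With 2 cycles on 257 points, sign = (−1)^{257−2} = -1.

-1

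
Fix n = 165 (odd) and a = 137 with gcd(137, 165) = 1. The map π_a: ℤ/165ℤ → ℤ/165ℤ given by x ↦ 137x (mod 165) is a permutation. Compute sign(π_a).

+1

Start at x=92: 92 → 64 → 23 → 16 → 47 → 4 → 53 → … (one orbit).
π_137 has 15 disjoint cycles with lengths [20, 20, 20, 20, 20, 20, 10, 10, 5, 5, 4, 4, 4, 2, 1] on {0,…,164}.
Σ(ℓ_i−1) = 165−15 = 150; sign = (−1)^150 = +1.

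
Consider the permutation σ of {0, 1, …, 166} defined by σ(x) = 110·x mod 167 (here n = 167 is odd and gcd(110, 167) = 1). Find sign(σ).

-1

Orbit of 132 under x↦110x: [132, 158, 12, 151, 77, 120, 7]… (length divides ord_167(110)).
2 cycles of lengths [166, 1].
2 cycles on 167: each ℓ→(−1)^(ℓ−1), product (−1)^165 = -1.
Zolotarev: (110|167) = -1, matching the cycle-count sign.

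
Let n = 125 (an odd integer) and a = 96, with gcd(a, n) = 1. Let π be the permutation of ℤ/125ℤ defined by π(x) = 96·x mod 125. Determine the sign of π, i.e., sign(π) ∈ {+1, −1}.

Orbit of 56 under x↦96x: [56, 1, 96, 91, 111, 31, 101]… (length divides ord_125(96)).
Cycle type of π: 25×4 + 5×4 + 1×5; total 13 cycles.
With 13 cycles on 125 points, sign = (−1)^{125−13} = +1.

+1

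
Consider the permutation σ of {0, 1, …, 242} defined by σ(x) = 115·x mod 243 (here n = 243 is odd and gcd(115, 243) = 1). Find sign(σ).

Trace 49: π^k(49) = [49, 46, 187, 121, 64, 70, 31] for k=0..6.
11 cycles of lengths [81, 81, 27, 27, 9, 9, 3, 3, 1, 1, 1].
11 cycles on 243: each ℓ→(−1)^(ℓ−1), product (−1)^232 = +1.

+1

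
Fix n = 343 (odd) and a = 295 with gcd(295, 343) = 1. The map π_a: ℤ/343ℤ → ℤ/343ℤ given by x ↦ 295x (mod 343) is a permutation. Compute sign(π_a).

+1

Orbit of 246 under x↦295x: [246, 197, 148, 99, 50, 1, 295]… (length divides ord_343(295)).
π_295 has 91 disjoint cycles with lengths [7, 7, 7, 7, 7, 7, 7, 7, 7, 7, 7, 7, 7, 7, 7, 7, 7, 7, 7, 7, 7, 7, 7, 7, 7, 7, 7, 7, 7, 7, 7, 7, 7, 7, 7, 7, 7, 7, 7, 7, 7, 7, 1, 1, 1, 1, 1, 1, 1, 1, 1, 1, 1, 1, 1, 1, 1, 1, 1, 1, 1, 1, 1, 1, 1, 1, 1, 1, 1, 1, 1, 1, 1, 1, 1, 1, 1, 1, 1, 1, 1, 1, 1, 1, 1, 1, 1, 1, 1, 1, 1] on {0,…,342}.
343 − 91 = 252 transpositions; sign(π) = (−1)^252 = +1.
Zolotarev: (295|343) = +1, matching the cycle-count sign.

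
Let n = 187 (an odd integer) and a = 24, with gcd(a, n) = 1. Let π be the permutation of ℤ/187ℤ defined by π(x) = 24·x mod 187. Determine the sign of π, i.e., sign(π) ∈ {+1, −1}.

Orbit of 74 under x↦24x: [74, 93, 175, 86, 7, 168, 105]… (length divides ord_187(24)).
π_24 has 5 disjoint cycles with lengths [80, 80, 16, 10, 1] on {0,…,186}.
sign(π) = (−1)^{n − #cycles} = (−1)^{187−5} = (−1)^182 = +1.
Check: (24/187) = +1 by Zolotarev.

+1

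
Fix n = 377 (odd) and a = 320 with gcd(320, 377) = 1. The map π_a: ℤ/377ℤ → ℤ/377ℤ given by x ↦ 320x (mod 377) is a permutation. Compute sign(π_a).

Orbit of 320 under x↦320x: [320, 233, 291, 1]… (length divides ord_377(320)).
116 cycles of lengths [4, 4, 4, 4, 4, 4, 4, 4, 4, 4, 4, 4, 4, 4, 4, 4, 4, 4, 4, 4, 4, 4, 4, 4, 4, 4, 4, 4, 4, 4, 4, 4, 4, 4, 4, 4, 4, 4, 4, 4, 4, 4, 4, 4, 4, 4, 4, 4, 4, 4, 4, 4, 4, 4, 4, 4, 4, 4, 4, 4, 4, 4, 4, 4, 4, 4, 4, 4, 4, 4, 4, 4, 4, 4, 4, 4, 4, 4, 4, 4, 4, 4, 4, 4, 4, 4, 4, 1, 1, 1, 1, 1, 1, 1, 1, 1, 1, 1, 1, 1, 1, 1, 1, 1, 1, 1, 1, 1, 1, 1, 1, 1, 1, 1, 1, 1].
377 − 116 = 261 transpositions; sign(π) = (−1)^261 = -1.
The Jacobi symbol (320|377) = -1 (Zolotarev) agrees.

-1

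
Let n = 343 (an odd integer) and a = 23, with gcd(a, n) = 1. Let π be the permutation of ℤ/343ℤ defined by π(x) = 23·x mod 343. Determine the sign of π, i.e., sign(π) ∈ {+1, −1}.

Start at x=134: 134 → 338 → 228 → 99 → 219 → 235 → 260 → … (one orbit).
π_23 has 7 disjoint cycles with lengths [147, 147, 21, 21, 3, 3, 1] on {0,…,342}.
sign(π) = (−1)^{n − #cycles} = (−1)^{343−7} = (−1)^336 = +1.
Check: (23/343) = +1 by Zolotarev.

+1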